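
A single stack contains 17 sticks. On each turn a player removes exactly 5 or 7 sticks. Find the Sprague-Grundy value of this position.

1

Build the Grundy sequence with g(k) = mex{g(k−s) : s ∈ {5, 7}, s ≤ k}:
k:     0  1  2  3  4  5  6  7  8  9 10 11 12 13 14 15 16 17
g(k):  0  0  0  0  0  1  1  1  1  1  2  2  0  0  0  0  0  1
So g(17) = 1.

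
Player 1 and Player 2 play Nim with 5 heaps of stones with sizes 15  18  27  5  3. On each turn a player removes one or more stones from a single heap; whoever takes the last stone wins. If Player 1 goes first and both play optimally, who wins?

Player 2 wins

Nim-sum: 15 XOR 18 XOR 27 XOR 5 XOR 3 = 0.
The nim-sum is 0, so this is a P-position: the player to move is in a losing position under optimal play; Player 1 is about to move from it and so loses — Player 2 wins.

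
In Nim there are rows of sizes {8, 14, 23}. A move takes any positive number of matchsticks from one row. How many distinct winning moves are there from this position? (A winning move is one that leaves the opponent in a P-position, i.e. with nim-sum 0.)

1

Compute the nim-sum pairwise:
8 ⊕ 14 = 6
6 ⊕ 23 = 17
The overall nim-sum is X = 17. A row of size p has a winning move iff p XOR X < p (reduce it to p XOR X).
  8: 8 XOR 17 = 25 ≥ 8 — no move.
  14: 14 XOR 17 = 31 ≥ 14 — no move.
  23: 23 XOR 17 = 6 < 23 — winning move (to 6).
That gives 1 winning move.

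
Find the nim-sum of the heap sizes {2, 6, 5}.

1

Nim-sum: 2 ^ 6 ^ 5 = 1.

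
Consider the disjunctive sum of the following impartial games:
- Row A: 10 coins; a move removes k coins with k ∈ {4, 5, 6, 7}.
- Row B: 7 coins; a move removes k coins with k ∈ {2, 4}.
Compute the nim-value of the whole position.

2

For row A, compute g(0), g(1), … with moves {4, 5, 6, 7}:
g(0) = mex{} = 0
g(1) = mex{} = 0
g(2) = mex{} = 0
g(3) = mex{} = 0
g(4) = mex{0} = 1
g(5) = mex{0} = 1
g(6) = mex{0} = 1
g(7) = mex{0} = 1
g(8) = mex{0,1} = 2
g(9) = mex{0,1} = 2
g(10) = mex{0,1} = 2
So g(10) = 2.
Build the Grundy sequence for row B with g(k) = mex{g(k−s) : s ∈ {2, 4}, s ≤ k}:
k:     0  1  2  3  4  5  6  7
g(k):  0  0  1  1  2  2  0  0
So g(7) = 0.
By the Sprague-Grundy theorem, the Grundy value of a sum of independent games is the XOR of the component values.
Combined value = 2 XOR 0 = 2.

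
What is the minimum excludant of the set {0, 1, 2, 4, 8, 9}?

3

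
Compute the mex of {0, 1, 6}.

2

The values 0, 1 are all present; 2 is the first non-negative integer missing from the set.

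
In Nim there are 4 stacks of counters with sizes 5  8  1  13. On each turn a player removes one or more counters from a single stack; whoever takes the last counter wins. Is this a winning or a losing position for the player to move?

Winning position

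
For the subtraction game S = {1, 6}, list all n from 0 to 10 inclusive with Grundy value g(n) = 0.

Compute g(0), g(1), … for moves {1, 6}:
k:     0  1  2  3  4  5  6  7  8  9 10
g(k):  0  1  0  1  0  1  2  0  1  0  1
The P-positions (g = 0) in 0..10 are 0, 2, 4, 7, 9.

0, 2, 4, 7, 9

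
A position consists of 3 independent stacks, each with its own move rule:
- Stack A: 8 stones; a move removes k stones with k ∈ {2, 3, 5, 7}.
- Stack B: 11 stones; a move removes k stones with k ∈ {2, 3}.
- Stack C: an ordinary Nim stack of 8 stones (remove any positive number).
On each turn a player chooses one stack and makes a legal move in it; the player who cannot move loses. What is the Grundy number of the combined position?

Build the Grundy sequence for stack A with g(k) = mex{g(k−s) : s ∈ {2, 3, 5, 7}, s ≤ k}:
k:     0  1  2  3  4  5  6  7  8
g(k):  0  0  1  1  2  2  3  3  4
So g(8) = 4.
Grundy values for stack B (subtraction set {2, 3}):
k:     0  1  2  3  4  5  6  7  8  9 10 11
g(k):  0  0  1  1  2  0  0  1  1  2  0  0
So g(11) = 0.
Stack C is a plain Nim stack of size 8, so its Grundy value is 8.
By the Sprague-Grundy theorem, the Grundy value of a sum of independent games is the XOR of the component values.
Combined value = 4 XOR 0 XOR 8 = 12.

12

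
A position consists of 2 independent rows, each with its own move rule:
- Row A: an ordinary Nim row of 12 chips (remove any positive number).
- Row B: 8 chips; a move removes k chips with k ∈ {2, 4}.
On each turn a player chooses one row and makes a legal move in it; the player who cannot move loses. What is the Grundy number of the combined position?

13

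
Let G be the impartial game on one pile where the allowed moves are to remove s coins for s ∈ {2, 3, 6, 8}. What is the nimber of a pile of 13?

Compute g(0), g(1), … for moves {2, 3, 6, 8}:
g(0) = mex{} = 0
g(1) = mex{} = 0
g(2) = mex{0} = 1
g(3) = mex{0} = 1
g(4) = mex{0,1} = 2
g(5) = mex{1} = 0
g(6) = mex{0,1,2} = 3
g(7) = mex{0,2} = 1
g(8) = mex{0,1,3} = 2
g(9) = mex{0,1,3} = 2
g(10) = mex{1,2} = 0
g(11) = mex{0,1,2} = 3
g(12) = mex{0,2,3} = 1
g(13) = mex{0,1,3} = 2
So g(13) = 2.

2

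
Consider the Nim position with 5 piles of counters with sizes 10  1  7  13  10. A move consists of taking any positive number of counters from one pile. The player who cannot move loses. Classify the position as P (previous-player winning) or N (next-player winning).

N-position

Compute the nim-sum pairwise:
10 XOR 1 = 11
11 XOR 7 = 12
12 XOR 13 = 1
1 XOR 10 = 11
The nim-sum is 11 ≠ 0, so this is an N-position: the player to move can win.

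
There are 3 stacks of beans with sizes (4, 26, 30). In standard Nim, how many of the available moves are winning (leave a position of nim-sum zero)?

0

Nim-sum: 4 ⊕ 26 ⊕ 30 = 0.
The nim-sum is already 0, so every move leaves a nonzero nim-sum — there are no winning moves.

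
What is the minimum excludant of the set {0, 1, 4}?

2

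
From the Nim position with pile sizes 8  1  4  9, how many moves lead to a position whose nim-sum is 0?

Compute the nim-sum pairwise:
8 ^ 1 = 9
9 ^ 4 = 13
13 ^ 9 = 4
The overall nim-sum is X = 4. A pile of size p has a winning move iff p XOR X < p (reduce it to p XOR X).
  8: 8 XOR 4 = 12 ≥ 8 — no move.
  1: 1 XOR 4 = 5 ≥ 1 — no move.
  4: 4 XOR 4 = 0 < 4 — winning move (to 0).
  9: 9 XOR 4 = 13 ≥ 9 — no move.
That gives 1 winning move.

1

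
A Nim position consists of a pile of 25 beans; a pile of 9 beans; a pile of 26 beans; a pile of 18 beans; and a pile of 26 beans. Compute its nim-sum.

Nim-sum: 25 ^ 9 ^ 26 ^ 18 ^ 26 = 2.

2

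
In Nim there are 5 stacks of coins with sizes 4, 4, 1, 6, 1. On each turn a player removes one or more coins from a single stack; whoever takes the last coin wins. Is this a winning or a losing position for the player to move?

Winning position

Compute the nim-sum pairwise:
4 XOR 4 = 0
0 XOR 1 = 1
1 XOR 6 = 7
7 XOR 1 = 6
The nim-sum is 6 ≠ 0, so this is an N-position: the player to move can win.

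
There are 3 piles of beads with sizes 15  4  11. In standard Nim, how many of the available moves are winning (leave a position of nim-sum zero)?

0

Write each in binary and XOR column by column:
  1111  (15)
  0100  (4)
  1011  (11)
  ----
  0000  (0)
The nim-sum is already 0, so every move leaves a nonzero nim-sum — there are no winning moves.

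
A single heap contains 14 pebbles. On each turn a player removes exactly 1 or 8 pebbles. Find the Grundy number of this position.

Grundy values for subtraction set {1, 8}:
g(0) = mex{} = 0
g(1) = mex{0} = 1
g(2) = mex{1} = 0
g(3) = mex{0} = 1
g(4) = mex{1} = 0
g(5) = mex{0} = 1
g(6) = mex{1} = 0
g(7) = mex{0} = 1
g(8) = mex{0,1} = 2
g(9) = mex{1,2} = 0
g(10) = mex{0} = 1
g(11) = mex{1} = 0
g(12) = mex{0} = 1
g(13) = mex{1} = 0
g(14) = mex{0} = 1
So g(14) = 1.

1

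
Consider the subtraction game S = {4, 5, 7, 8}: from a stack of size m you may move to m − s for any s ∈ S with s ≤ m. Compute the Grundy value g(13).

0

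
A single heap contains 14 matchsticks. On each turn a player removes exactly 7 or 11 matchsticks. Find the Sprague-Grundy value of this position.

Build the Grundy sequence with g(k) = mex{g(k−s) : s ∈ {7, 11}, s ≤ k}:
k:     0  1  2  3  4  5  6  7  8  9 10 11 12 13 14
g(k):  0  0  0  0  0  0  0  1  1  1  1  1  1  1  2
So g(14) = 2.

2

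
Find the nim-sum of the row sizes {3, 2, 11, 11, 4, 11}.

14

Nim-sum: 3 ^ 2 ^ 11 ^ 11 ^ 4 ^ 11 = 14.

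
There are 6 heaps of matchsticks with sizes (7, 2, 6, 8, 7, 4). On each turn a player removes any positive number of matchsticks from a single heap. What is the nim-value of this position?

8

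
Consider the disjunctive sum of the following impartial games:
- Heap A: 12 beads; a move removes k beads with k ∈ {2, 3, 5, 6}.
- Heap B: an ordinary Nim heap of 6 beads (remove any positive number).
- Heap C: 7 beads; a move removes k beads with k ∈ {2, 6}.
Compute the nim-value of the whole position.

5

For heap A, compute g(0), g(1), … with moves {2, 3, 5, 6}:
g(0) = mex{} = 0
g(1) = mex{} = 0
g(2) = mex{0} = 1
g(3) = mex{0} = 1
g(4) = mex{0,1} = 2
g(5) = mex{0,1} = 2
g(6) = mex{0,1,2} = 3
g(7) = mex{0,1,2} = 3
g(8) = mex{1,2,3} = 0
g(9) = mex{1,2,3} = 0
g(10) = mex{0,2,3} = 1
g(11) = mex{0,2,3} = 1
g(12) = mex{0,1,3} = 2
So g(12) = 2.
Heap B is a plain Nim heap of size 6, so its Grundy value is 6.
Build the Grundy sequence for heap C with g(k) = mex{g(k−s) : s ∈ {2, 6}, s ≤ k}:
k:     0  1  2  3  4  5  6  7
g(k):  0  0  1  1  0  0  1  1
So g(7) = 1.
The value of a disjunctive sum is the nim-sum of the parts.
Combined value = 2 ⊕ 6 ⊕ 1 = 5.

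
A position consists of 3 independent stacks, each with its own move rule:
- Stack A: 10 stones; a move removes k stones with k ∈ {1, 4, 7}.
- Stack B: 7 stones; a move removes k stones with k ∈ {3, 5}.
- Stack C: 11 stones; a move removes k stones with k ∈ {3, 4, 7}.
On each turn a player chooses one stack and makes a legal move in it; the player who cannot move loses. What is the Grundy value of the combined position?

2

For stack A, compute g(0), g(1), … with moves {1, 4, 7}:
k:     0  1  2  3  4  5  6  7  8  9 10
g(k):  0  1  0  1  2  0  1  2  0  1  0
So g(10) = 0.
Grundy values for stack B (subtraction set {3, 5}):
g(0) = mex{} = 0
g(1) = mex{} = 0
g(2) = mex{} = 0
g(3) = mex{0} = 1
g(4) = mex{0} = 1
g(5) = mex{0} = 1
g(6) = mex{0,1} = 2
g(7) = mex{0,1} = 2
So g(7) = 2.
Grundy values for stack C (subtraction set {3, 4, 7}):
k:     0  1  2  3  4  5  6  7  8  9 10 11
g(k):  0  0  0  1  1  1  2  2  2  3  0  0
So g(11) = 0.
The value of a disjunctive sum is the nim-sum of the parts.
Combined value = 0 ⊕ 2 ⊕ 0 = 2.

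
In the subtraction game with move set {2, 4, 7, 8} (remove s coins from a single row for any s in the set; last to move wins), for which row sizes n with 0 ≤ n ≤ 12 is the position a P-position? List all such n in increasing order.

0, 1, 6, 11, 12

Build the Grundy sequence with g(k) = mex{g(k−s) : s ∈ {2, 4, 7, 8}, s ≤ k}:
g(0) = mex{} = 0
g(1) = mex{} = 0
g(2) = mex{0} = 1
g(3) = mex{0} = 1
g(4) = mex{0,1} = 2
g(5) = mex{0,1} = 2
g(6) = mex{1,2} = 0
g(7) = mex{0,1,2} = 3
g(8) = mex{0,2} = 1
g(9) = mex{0,1,2,3} = 4
g(10) = mex{0,1} = 2
g(11) = mex{1,2,3,4} = 0
g(12) = mex{1,2} = 0
The P-positions (g = 0) in 0..12 are 0, 1, 6, 11, 12.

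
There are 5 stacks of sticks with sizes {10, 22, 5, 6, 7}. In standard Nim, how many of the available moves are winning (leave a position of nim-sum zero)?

1

Compute the nim-sum pairwise:
10 XOR 22 = 28
28 XOR 5 = 25
25 XOR 6 = 31
31 XOR 7 = 24
The overall nim-sum is X = 24. A stack of size p has a winning move iff p XOR X < p (reduce it to p XOR X).
  10: 10 XOR 24 = 18 ≥ 10 — no move.
  22: 22 XOR 24 = 14 < 22 — winning move (to 14).
  5: 5 XOR 24 = 29 ≥ 5 — no move.
  6: 6 XOR 24 = 30 ≥ 6 — no move.
  7: 7 XOR 24 = 31 ≥ 7 — no move.
That gives 1 winning move.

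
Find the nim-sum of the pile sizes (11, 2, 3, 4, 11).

In binary:
  1011  (11)
  0010  (2)
  0011  (3)
  0100  (4)
  1011  (11)
  ----
  0101  (5)

5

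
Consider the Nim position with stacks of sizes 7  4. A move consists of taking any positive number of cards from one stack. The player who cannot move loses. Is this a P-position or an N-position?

N-position

In binary:
  111  (7)
  100  (4)
  ---
  011  (3)
The nim-sum is 3 ≠ 0, so this is an N-position: the player to move can win.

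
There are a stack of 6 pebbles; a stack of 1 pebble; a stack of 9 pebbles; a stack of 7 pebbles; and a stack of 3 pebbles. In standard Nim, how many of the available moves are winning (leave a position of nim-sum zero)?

1

Write each in binary and XOR column by column:
  0110  (6)
  0001  (1)
  1001  (9)
  0111  (7)
  0011  (3)
  ----
  1010  (10)
The overall nim-sum is X = 10. A stack of size p has a winning move iff p XOR X < p (reduce it to p XOR X).
  6: 6 XOR 10 = 12 ≥ 6 — no move.
  1: 1 XOR 10 = 11 ≥ 1 — no move.
  9: 9 XOR 10 = 3 < 9 — winning move (to 3).
  7: 7 XOR 10 = 13 ≥ 7 — no move.
  3: 3 XOR 10 = 9 ≥ 3 — no move.
That gives 1 winning move.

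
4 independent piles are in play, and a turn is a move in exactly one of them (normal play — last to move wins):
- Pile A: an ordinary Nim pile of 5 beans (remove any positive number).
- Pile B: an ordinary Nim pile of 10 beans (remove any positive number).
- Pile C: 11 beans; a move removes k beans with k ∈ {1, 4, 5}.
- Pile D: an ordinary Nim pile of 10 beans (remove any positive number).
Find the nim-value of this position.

Pile A is a plain Nim pile of size 5, so its Grundy value is 5.
Pile B is a plain Nim pile of size 10, so its Grundy value is 10.
Grundy values for pile C (subtraction set {1, 4, 5}):
g(0) = mex{} = 0
g(1) = mex{0} = 1
g(2) = mex{1} = 0
g(3) = mex{0} = 1
g(4) = mex{0,1} = 2
g(5) = mex{0,1,2} = 3
g(6) = mex{0,1,3} = 2
g(7) = mex{0,1,2} = 3
g(8) = mex{1,2,3} = 0
g(9) = mex{0,2,3} = 1
g(10) = mex{1,2,3} = 0
g(11) = mex{0,2,3} = 1
So g(11) = 1.
Pile D is a plain Nim pile of size 10, so its Grundy value is 10.
The value of a disjunctive sum is the nim-sum of the parts.
Combined value = 5 XOR 10 XOR 1 XOR 10 = 4.

4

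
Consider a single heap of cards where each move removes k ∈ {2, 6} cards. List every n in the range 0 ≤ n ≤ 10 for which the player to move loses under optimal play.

Build the Grundy sequence with g(k) = mex{g(k−s) : s ∈ {2, 6}, s ≤ k}:
k:     0  1  2  3  4  5  6  7  8  9 10
g(k):  0  0  1  1  0  0  1  1  0  0  1
The P-positions (g = 0) in 0..10 are 0, 1, 4, 5, 8, 9.

0, 1, 4, 5, 8, 9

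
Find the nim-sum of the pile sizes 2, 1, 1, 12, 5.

11

Nim-sum: 2 ⊕ 1 ⊕ 1 ⊕ 12 ⊕ 5 = 11.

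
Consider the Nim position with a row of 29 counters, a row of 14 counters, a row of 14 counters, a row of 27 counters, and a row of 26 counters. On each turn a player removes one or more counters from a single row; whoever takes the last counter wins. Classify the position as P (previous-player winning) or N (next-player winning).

N-position

Compute the nim-sum pairwise:
29 ^ 14 = 19
19 ^ 14 = 29
29 ^ 27 = 6
6 ^ 26 = 28
The nim-sum is 28 ≠ 0, so this is an N-position: the player to move can win.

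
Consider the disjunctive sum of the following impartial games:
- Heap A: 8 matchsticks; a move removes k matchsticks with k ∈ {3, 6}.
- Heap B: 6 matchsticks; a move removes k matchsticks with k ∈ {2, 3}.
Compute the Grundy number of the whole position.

Grundy values for heap A (subtraction set {3, 6}):
k:     0  1  2  3  4  5  6  7  8
g(k):  0  0  0  1  1  1  2  2  2
So g(8) = 2.
Build the Grundy sequence for heap B with g(k) = mex{g(k−s) : s ∈ {2, 3}, s ≤ k}:
g(0) = mex{} = 0
g(1) = mex{} = 0
g(2) = mex{0} = 1
g(3) = mex{0} = 1
g(4) = mex{0,1} = 2
g(5) = mex{1} = 0
g(6) = mex{1,2} = 0
So g(6) = 0.
By the Sprague-Grundy theorem, the Grundy value of a sum of independent games is the XOR of the component values.
Combined value = 2 ⊕ 0 = 2.

2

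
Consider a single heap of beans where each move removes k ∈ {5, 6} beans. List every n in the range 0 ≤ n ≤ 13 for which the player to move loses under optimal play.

Build the Grundy sequence with g(k) = mex{g(k−s) : s ∈ {5, 6}, s ≤ k}:
g(0) = mex{} = 0
g(1) = mex{} = 0
g(2) = mex{} = 0
g(3) = mex{} = 0
g(4) = mex{} = 0
g(5) = mex{0} = 1
g(6) = mex{0} = 1
g(7) = mex{0} = 1
g(8) = mex{0} = 1
g(9) = mex{0} = 1
g(10) = mex{0,1} = 2
g(11) = mex{1} = 0
g(12) = mex{1} = 0
g(13) = mex{1} = 0
The P-positions (g = 0) in 0..13 are 0, 1, 2, 3, 4, 11, 12, 13.

0, 1, 2, 3, 4, 11, 12, 13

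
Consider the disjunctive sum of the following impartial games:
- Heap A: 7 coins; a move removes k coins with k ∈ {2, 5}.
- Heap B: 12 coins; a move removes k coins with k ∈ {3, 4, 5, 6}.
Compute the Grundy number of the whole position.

Build the Grundy sequence for heap A with g(k) = mex{g(k−s) : s ∈ {2, 5}, s ≤ k}:
k:     0  1  2  3  4  5  6  7
g(k):  0  0  1  1  0  2  1  0
So g(7) = 0.
Grundy values for heap B (subtraction set {3, 4, 5, 6}):
g(0) = mex{} = 0
g(1) = mex{} = 0
g(2) = mex{} = 0
g(3) = mex{0} = 1
g(4) = mex{0} = 1
g(5) = mex{0} = 1
g(6) = mex{0,1} = 2
g(7) = mex{0,1} = 2
g(8) = mex{0,1} = 2
g(9) = mex{1,2} = 0
g(10) = mex{1,2} = 0
g(11) = mex{1,2} = 0
g(12) = mex{0,2} = 1
So g(12) = 1.
The value of a disjunctive sum is the nim-sum of the parts.
Combined value = 0 ⊕ 1 = 1.

1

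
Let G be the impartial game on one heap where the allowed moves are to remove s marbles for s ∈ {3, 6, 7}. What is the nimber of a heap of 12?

0

Build the Grundy sequence with g(k) = mex{g(k−s) : s ∈ {3, 6, 7}, s ≤ k}:
g(0) = mex{} = 0
g(1) = mex{} = 0
g(2) = mex{} = 0
g(3) = mex{0} = 1
g(4) = mex{0} = 1
g(5) = mex{0} = 1
g(6) = mex{0,1} = 2
g(7) = mex{0,1} = 2
g(8) = mex{0,1} = 2
g(9) = mex{0,1,2} = 3
g(10) = mex{1,2} = 0
g(11) = mex{1,2} = 0
g(12) = mex{1,2,3} = 0
So g(12) = 0.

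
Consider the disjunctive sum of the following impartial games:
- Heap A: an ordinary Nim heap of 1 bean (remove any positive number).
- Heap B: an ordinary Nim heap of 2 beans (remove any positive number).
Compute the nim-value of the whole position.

3

Heap A is a plain Nim heap of size 1, so its Grundy value is 1.
Heap B is a plain Nim heap of size 2, so its Grundy value is 2.
By the Sprague-Grundy theorem, the Grundy value of a sum of independent games is the XOR of the component values.
Combined value = 1 XOR 2 = 3.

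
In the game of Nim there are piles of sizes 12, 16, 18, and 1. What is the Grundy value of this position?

15

In binary:
  01100  (12)
  10000  (16)
  10010  (18)
  00001  (1)
  -----
  01111  (15)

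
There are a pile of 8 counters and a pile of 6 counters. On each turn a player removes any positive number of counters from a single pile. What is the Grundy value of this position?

Compute the nim-sum pairwise:
8 ⊕ 6 = 14

14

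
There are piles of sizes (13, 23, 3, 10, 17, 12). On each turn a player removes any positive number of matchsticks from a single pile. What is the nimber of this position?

14

In binary:
  01101  (13)
  10111  (23)
  00011  (3)
  01010  (10)
  10001  (17)
  01100  (12)
  -----
  01110  (14)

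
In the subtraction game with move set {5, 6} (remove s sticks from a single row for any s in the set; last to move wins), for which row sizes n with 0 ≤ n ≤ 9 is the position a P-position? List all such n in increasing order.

Grundy values for subtraction set {5, 6}:
k:     0  1  2  3  4  5  6  7  8  9
g(k):  0  0  0  0  0  1  1  1  1  1
The P-positions (g = 0) in 0..9 are 0, 1, 2, 3, 4.

0, 1, 2, 3, 4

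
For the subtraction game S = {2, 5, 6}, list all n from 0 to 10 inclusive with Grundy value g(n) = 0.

0, 1, 4, 8

Build the Grundy sequence with g(k) = mex{g(k−s) : s ∈ {2, 5, 6}, s ≤ k}:
g(0) = mex{} = 0
g(1) = mex{} = 0
g(2) = mex{0} = 1
g(3) = mex{0} = 1
g(4) = mex{1} = 0
g(5) = mex{0,1} = 2
g(6) = mex{0} = 1
g(7) = mex{0,1,2} = 3
g(8) = mex{1} = 0
g(9) = mex{0,1,3} = 2
g(10) = mex{0,2} = 1
The P-positions (g = 0) in 0..10 are 0, 1, 4, 8.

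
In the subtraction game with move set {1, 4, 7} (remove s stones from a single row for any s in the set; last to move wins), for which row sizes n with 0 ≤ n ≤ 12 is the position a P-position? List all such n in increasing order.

0, 2, 5, 8, 10

Build the Grundy sequence with g(k) = mex{g(k−s) : s ∈ {1, 4, 7}, s ≤ k}:
k:     0  1  2  3  4  5  6  7  8  9 10 11 12
g(k):  0  1  0  1  2  0  1  2  0  1  0  1  2
The P-positions (g = 0) in 0..12 are 0, 2, 5, 8, 10.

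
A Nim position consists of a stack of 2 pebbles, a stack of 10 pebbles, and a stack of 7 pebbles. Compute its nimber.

15

Nim-sum: 2 ^ 10 ^ 7 = 15.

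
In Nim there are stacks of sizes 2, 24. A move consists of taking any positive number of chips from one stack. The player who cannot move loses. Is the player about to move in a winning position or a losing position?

Winning position

Nim-sum: 2 ^ 24 = 26.
The nim-sum is 26 ≠ 0, so this is an N-position: the player to move can win.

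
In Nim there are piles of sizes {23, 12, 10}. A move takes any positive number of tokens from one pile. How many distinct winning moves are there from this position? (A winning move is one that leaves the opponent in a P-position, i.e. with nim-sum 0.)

1

In binary:
  10111  (23)
  01100  (12)
  01010  (10)
  -----
  10001  (17)
The overall nim-sum is X = 17. A pile of size p has a winning move iff p XOR X < p (reduce it to p XOR X).
  23: 23 XOR 17 = 6 < 23 — winning move (to 6).
  12: 12 XOR 17 = 29 ≥ 12 — no move.
  10: 10 XOR 17 = 27 ≥ 10 — no move.
That gives 1 winning move.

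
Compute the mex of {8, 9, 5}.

0 is not in the set, so the mex is 0.

0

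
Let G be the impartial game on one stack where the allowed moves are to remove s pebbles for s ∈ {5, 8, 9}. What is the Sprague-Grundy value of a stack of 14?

Grundy values for subtraction set {5, 8, 9}:
g(0) = mex{} = 0
g(1) = mex{} = 0
g(2) = mex{} = 0
g(3) = mex{} = 0
g(4) = mex{} = 0
g(5) = mex{0} = 1
g(6) = mex{0} = 1
g(7) = mex{0} = 1
g(8) = mex{0} = 1
g(9) = mex{0} = 1
g(10) = mex{0,1} = 2
g(11) = mex{0,1} = 2
g(12) = mex{0,1} = 2
g(13) = mex{0,1} = 2
g(14) = mex{1} = 0
So g(14) = 0.

0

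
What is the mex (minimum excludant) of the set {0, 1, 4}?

The values 0, 1 are all present; 2 is the first non-negative integer missing from the set.

2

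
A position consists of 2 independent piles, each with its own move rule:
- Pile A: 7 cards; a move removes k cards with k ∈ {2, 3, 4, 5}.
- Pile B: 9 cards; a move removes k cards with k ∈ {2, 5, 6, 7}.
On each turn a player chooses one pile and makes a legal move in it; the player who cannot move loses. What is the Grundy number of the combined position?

2

Build the Grundy sequence for pile A with g(k) = mex{g(k−s) : s ∈ {2, 3, 4, 5}, s ≤ k}:
k:     0  1  2  3  4  5  6  7
g(k):  0  0  1  1  2  2  3  0
So g(7) = 0.
For pile B, compute g(0), g(1), … with moves {2, 5, 6, 7}:
k:     0  1  2  3  4  5  6  7  8  9
g(k):  0  0  1  1  0  2  1  3  2  2
So g(9) = 2.
The value of a disjunctive sum is the nim-sum of the parts.
Combined value = 0 ⊕ 2 = 2.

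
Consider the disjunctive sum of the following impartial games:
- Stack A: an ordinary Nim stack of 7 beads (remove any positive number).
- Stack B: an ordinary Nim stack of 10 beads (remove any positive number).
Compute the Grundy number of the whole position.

13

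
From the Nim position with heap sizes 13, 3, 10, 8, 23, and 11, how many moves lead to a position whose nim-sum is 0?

1

Nim-sum: 13 ⊕ 3 ⊕ 10 ⊕ 8 ⊕ 23 ⊕ 11 = 16.
The overall nim-sum is X = 16. A heap of size p has a winning move iff p XOR X < p (reduce it to p XOR X).
  13: 13 XOR 16 = 29 ≥ 13 — no move.
  3: 3 XOR 16 = 19 ≥ 3 — no move.
  10: 10 XOR 16 = 26 ≥ 10 — no move.
  8: 8 XOR 16 = 24 ≥ 8 — no move.
  23: 23 XOR 16 = 7 < 23 — winning move (to 7).
  11: 11 XOR 16 = 27 ≥ 11 — no move.
That gives 1 winning move.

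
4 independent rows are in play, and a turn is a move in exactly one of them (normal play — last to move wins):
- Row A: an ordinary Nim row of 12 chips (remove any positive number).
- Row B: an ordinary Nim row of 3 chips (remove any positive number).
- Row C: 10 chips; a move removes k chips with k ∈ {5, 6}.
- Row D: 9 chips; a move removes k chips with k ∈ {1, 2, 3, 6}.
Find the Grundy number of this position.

12

Row A is a plain Nim row of size 12, so its Grundy value is 12.
Row B is a plain Nim row of size 3, so its Grundy value is 3.
For row C, compute g(0), g(1), … with moves {5, 6}:
k:     0  1  2  3  4  5  6  7  8  9 10
g(k):  0  0  0  0  0  1  1  1  1  1  2
So g(10) = 2.
Build the Grundy sequence for row D with g(k) = mex{g(k−s) : s ∈ {1, 2, 3, 6}, s ≤ k}:
k:     0  1  2  3  4  5  6  7  8  9
g(k):  0  1  2  3  0  1  2  3  0  1
So g(9) = 1.
By the Sprague-Grundy theorem, the Grundy value of a sum of independent games is the XOR of the component values.
Combined value = 12 XOR 3 XOR 2 XOR 1 = 12.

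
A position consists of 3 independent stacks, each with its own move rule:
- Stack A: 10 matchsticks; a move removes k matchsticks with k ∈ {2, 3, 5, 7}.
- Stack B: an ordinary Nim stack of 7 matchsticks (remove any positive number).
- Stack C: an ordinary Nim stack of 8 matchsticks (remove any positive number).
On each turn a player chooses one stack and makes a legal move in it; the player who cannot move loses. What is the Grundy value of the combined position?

For stack A, compute g(0), g(1), … with moves {2, 3, 5, 7}:
k:     0  1  2  3  4  5  6  7  8  9 10
g(k):  0  0  1  1  2  2  3  3  4  0  0
So g(10) = 0.
Stack B is a plain Nim stack of size 7, so its Grundy value is 7.
Stack C is a plain Nim stack of size 8, so its Grundy value is 8.
The value of a disjunctive sum is the nim-sum of the parts.
Combined value = 0 XOR 7 XOR 8 = 15.

15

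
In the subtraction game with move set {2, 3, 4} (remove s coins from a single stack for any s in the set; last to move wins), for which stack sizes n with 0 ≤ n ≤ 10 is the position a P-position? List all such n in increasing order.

0, 1, 6, 7

Build the Grundy sequence with g(k) = mex{g(k−s) : s ∈ {2, 3, 4}, s ≤ k}:
g(0) = mex{} = 0
g(1) = mex{} = 0
g(2) = mex{0} = 1
g(3) = mex{0} = 1
g(4) = mex{0,1} = 2
g(5) = mex{0,1} = 2
g(6) = mex{1,2} = 0
g(7) = mex{1,2} = 0
g(8) = mex{0,2} = 1
g(9) = mex{0,2} = 1
g(10) = mex{0,1} = 2
The P-positions (g = 0) in 0..10 are 0, 1, 6, 7.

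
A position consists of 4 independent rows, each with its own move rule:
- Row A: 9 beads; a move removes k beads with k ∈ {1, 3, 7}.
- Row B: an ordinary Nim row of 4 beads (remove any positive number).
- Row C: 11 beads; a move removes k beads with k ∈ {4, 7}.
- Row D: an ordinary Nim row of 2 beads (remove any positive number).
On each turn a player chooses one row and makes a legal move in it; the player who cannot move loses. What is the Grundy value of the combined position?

7

For row A, compute g(0), g(1), … with moves {1, 3, 7}:
g(0) = mex{} = 0
g(1) = mex{0} = 1
g(2) = mex{1} = 0
g(3) = mex{0} = 1
g(4) = mex{1} = 0
g(5) = mex{0} = 1
g(6) = mex{1} = 0
g(7) = mex{0} = 1
g(8) = mex{1} = 0
g(9) = mex{0} = 1
So g(9) = 1.
Row B is a plain Nim row of size 4, so its Grundy value is 4.
Build the Grundy sequence for row C with g(k) = mex{g(k−s) : s ∈ {4, 7}, s ≤ k}:
k:     0  1  2  3  4  5  6  7  8  9 10 11
g(k):  0  0  0  0  1  1  1  1  2  2  2  0
So g(11) = 0.
Row D is a plain Nim row of size 2, so its Grundy value is 2.
The value of a disjunctive sum is the nim-sum of the parts.
Combined value = 1 ⊕ 4 ⊕ 0 ⊕ 2 = 7.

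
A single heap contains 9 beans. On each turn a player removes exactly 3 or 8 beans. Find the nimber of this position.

1

Build the Grundy sequence with g(k) = mex{g(k−s) : s ∈ {3, 8}, s ≤ k}:
k:     0  1  2  3  4  5  6  7  8  9
g(k):  0  0  0  1  1  1  0  0  2  1
So g(9) = 1.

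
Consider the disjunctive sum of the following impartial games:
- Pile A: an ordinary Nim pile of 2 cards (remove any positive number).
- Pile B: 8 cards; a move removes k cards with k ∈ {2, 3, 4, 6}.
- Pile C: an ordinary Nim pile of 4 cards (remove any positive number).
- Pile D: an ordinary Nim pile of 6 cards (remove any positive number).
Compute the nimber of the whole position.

0

Pile A is a plain Nim pile of size 2, so its Grundy value is 2.
Build the Grundy sequence for pile B with g(k) = mex{g(k−s) : s ∈ {2, 3, 4, 6}, s ≤ k}:
g(0) = mex{} = 0
g(1) = mex{} = 0
g(2) = mex{0} = 1
g(3) = mex{0} = 1
g(4) = mex{0,1} = 2
g(5) = mex{0,1} = 2
g(6) = mex{0,1,2} = 3
g(7) = mex{0,1,2} = 3
g(8) = mex{1,2,3} = 0
So g(8) = 0.
Pile C is a plain Nim pile of size 4, so its Grundy value is 4.
Pile D is a plain Nim pile of size 6, so its Grundy value is 6.
By the Sprague-Grundy theorem, the Grundy value of a sum of independent games is the XOR of the component values.
Combined value = 2 ⊕ 0 ⊕ 4 ⊕ 6 = 0.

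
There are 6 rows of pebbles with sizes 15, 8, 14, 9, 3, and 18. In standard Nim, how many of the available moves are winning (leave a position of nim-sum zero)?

Compute the nim-sum pairwise:
15 XOR 8 = 7
7 XOR 14 = 9
9 XOR 9 = 0
0 XOR 3 = 3
3 XOR 18 = 17
The overall nim-sum is X = 17. A row of size p has a winning move iff p XOR X < p (reduce it to p XOR X).
  15: 15 XOR 17 = 30 ≥ 15 — no move.
  8: 8 XOR 17 = 25 ≥ 8 — no move.
  14: 14 XOR 17 = 31 ≥ 14 — no move.
  9: 9 XOR 17 = 24 ≥ 9 — no move.
  3: 3 XOR 17 = 18 ≥ 3 — no move.
  18: 18 XOR 17 = 3 < 18 — winning move (to 3).
That gives 1 winning move.

1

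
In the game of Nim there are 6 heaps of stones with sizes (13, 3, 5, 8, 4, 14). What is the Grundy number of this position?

9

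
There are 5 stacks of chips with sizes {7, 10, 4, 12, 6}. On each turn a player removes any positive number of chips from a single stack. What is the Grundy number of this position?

3

In binary:
  0111  (7)
  1010  (10)
  0100  (4)
  1100  (12)
  0110  (6)
  ----
  0011  (3)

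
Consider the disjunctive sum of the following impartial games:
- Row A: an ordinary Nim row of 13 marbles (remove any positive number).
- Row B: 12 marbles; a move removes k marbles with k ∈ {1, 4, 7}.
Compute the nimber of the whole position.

15

Row A is a plain Nim row of size 13, so its Grundy value is 13.
Build the Grundy sequence for row B with g(k) = mex{g(k−s) : s ∈ {1, 4, 7}, s ≤ k}:
k:     0  1  2  3  4  5  6  7  8  9 10 11 12
g(k):  0  1  0  1  2  0  1  2  0  1  0  1  2
So g(12) = 2.
By the Sprague-Grundy theorem, the Grundy value of a sum of independent games is the XOR of the component values.
Combined value = 13 ⊕ 2 = 15.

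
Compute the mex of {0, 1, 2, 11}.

3

The values 0, 1, 2 are all present; 3 is the first non-negative integer missing from the set.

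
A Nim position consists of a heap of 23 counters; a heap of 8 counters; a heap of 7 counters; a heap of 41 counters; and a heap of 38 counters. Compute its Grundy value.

23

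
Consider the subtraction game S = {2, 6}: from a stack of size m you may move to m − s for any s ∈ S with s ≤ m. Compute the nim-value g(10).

1

Build the Grundy sequence with g(k) = mex{g(k−s) : s ∈ {2, 6}, s ≤ k}:
k:     0  1  2  3  4  5  6  7  8  9 10
g(k):  0  0  1  1  0  0  1  1  0  0  1
So g(10) = 1.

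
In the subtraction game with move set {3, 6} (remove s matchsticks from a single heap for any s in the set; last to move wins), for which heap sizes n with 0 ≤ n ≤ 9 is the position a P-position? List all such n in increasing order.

0, 1, 2, 9

Compute g(0), g(1), … for moves {3, 6}:
g(0) = mex{} = 0
g(1) = mex{} = 0
g(2) = mex{} = 0
g(3) = mex{0} = 1
g(4) = mex{0} = 1
g(5) = mex{0} = 1
g(6) = mex{0,1} = 2
g(7) = mex{0,1} = 2
g(8) = mex{0,1} = 2
g(9) = mex{1,2} = 0
The P-positions (g = 0) in 0..9 are 0, 1, 2, 9.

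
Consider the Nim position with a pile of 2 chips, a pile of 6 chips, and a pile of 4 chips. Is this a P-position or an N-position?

P-position

Nim-sum: 2 ^ 6 ^ 4 = 0.
The nim-sum is 0, so this is a P-position: the player to move is in a losing position under optimal play.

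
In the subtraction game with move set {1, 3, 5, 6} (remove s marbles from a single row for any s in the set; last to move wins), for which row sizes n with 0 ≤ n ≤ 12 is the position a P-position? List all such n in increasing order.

0, 2, 4, 11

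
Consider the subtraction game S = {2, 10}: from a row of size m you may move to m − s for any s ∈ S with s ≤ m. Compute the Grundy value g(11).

1

Compute g(0), g(1), … for moves {2, 10}:
g(0) = mex{} = 0
g(1) = mex{} = 0
g(2) = mex{0} = 1
g(3) = mex{0} = 1
g(4) = mex{1} = 0
g(5) = mex{1} = 0
g(6) = mex{0} = 1
g(7) = mex{0} = 1
g(8) = mex{1} = 0
g(9) = mex{1} = 0
g(10) = mex{0} = 1
g(11) = mex{0} = 1
So g(11) = 1.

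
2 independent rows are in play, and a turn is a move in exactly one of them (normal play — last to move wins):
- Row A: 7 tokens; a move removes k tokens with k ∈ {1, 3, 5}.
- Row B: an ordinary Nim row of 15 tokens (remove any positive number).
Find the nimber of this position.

For row A, compute g(0), g(1), … with moves {1, 3, 5}:
k:     0  1  2  3  4  5  6  7
g(k):  0  1  0  1  0  1  0  1
So g(7) = 1.
Row B is a plain Nim row of size 15, so its Grundy value is 15.
By the Sprague-Grundy theorem, the Grundy value of a sum of independent games is the XOR of the component values.
Combined value = 1 XOR 15 = 14.

14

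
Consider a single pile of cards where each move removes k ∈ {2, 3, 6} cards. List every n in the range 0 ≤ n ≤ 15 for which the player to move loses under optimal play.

0, 1, 5, 9, 10, 14

Compute g(0), g(1), … for moves {2, 3, 6}:
k:     0  1  2  3  4  5  6  7  8  9 10 11 12 13 14 15
g(k):  0  0  1  1  2  0  3  1  2  0  0  1  1  2  0  3
The P-positions (g = 0) in 0..15 are 0, 1, 5, 9, 10, 14.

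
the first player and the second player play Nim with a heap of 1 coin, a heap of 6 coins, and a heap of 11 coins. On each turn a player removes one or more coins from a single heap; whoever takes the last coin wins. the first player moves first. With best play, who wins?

the first player wins

Compute the nim-sum pairwise:
1 XOR 6 = 7
7 XOR 11 = 12
The nim-sum is 12 ≠ 0, so this is an N-position: the player to move can win; the first player has a winning move.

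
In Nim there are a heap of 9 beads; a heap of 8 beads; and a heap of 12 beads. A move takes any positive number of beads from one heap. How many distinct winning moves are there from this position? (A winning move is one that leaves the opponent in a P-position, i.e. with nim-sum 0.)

Compute the nim-sum pairwise:
9 XOR 8 = 1
1 XOR 12 = 13
The overall nim-sum is X = 13. A heap of size p has a winning move iff p XOR X < p (reduce it to p XOR X).
  9: 9 XOR 13 = 4 < 9 — winning move (to 4).
  8: 8 XOR 13 = 5 < 8 — winning move (to 5).
  12: 12 XOR 13 = 1 < 12 — winning move (to 1).
That gives 3 winning moves.

3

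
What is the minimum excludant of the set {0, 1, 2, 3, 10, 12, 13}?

4

The values 0, 1, 2, 3 are all present; 4 is the first non-negative integer missing from the set.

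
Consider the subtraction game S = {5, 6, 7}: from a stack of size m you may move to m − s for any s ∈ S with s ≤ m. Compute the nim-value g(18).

1

Compute g(0), g(1), … for moves {5, 6, 7}:
k:     0  1  2  3  4  5  6  7  8  9 10 11 12 13 14 15 16 17 18
g(k):  0  0  0  0  0  1  1  1  1  1  2  2  0  0  0  0  0  1  1
So g(18) = 1.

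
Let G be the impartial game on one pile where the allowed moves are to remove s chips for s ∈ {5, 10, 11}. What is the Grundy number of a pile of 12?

2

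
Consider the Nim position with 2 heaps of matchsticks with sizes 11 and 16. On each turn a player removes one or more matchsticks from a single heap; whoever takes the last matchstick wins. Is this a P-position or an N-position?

N-position

Nim-sum: 11 ^ 16 = 27.
The nim-sum is 27 ≠ 0, so this is an N-position: the player to move can win.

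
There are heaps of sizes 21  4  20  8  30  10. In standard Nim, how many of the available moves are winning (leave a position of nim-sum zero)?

Compute the nim-sum pairwise:
21 ^ 4 = 17
17 ^ 20 = 5
5 ^ 8 = 13
13 ^ 30 = 19
19 ^ 10 = 25
The overall nim-sum is X = 25. A heap of size p has a winning move iff p XOR X < p (reduce it to p XOR X).
  21: 21 XOR 25 = 12 < 21 — winning move (to 12).
  4: 4 XOR 25 = 29 ≥ 4 — no move.
  20: 20 XOR 25 = 13 < 20 — winning move (to 13).
  8: 8 XOR 25 = 17 ≥ 8 — no move.
  30: 30 XOR 25 = 7 < 30 — winning move (to 7).
  10: 10 XOR 25 = 19 ≥ 10 — no move.
That gives 3 winning moves.

3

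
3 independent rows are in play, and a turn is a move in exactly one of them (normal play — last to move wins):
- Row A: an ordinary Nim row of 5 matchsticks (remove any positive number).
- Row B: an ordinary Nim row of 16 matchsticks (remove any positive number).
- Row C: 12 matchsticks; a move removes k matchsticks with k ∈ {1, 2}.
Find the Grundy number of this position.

Row A is a plain Nim row of size 5, so its Grundy value is 5.
Row B is a plain Nim row of size 16, so its Grundy value is 16.
Build the Grundy sequence for row C with g(k) = mex{g(k−s) : s ∈ {1, 2}, s ≤ k}:
k:     0  1  2  3  4  5  6  7  8  9 10 11 12
g(k):  0  1  2  0  1  2  0  1  2  0  1  2  0
So g(12) = 0.
By the Sprague-Grundy theorem, the Grundy value of a sum of independent games is the XOR of the component values.
Combined value = 5 ⊕ 16 ⊕ 0 = 21.

21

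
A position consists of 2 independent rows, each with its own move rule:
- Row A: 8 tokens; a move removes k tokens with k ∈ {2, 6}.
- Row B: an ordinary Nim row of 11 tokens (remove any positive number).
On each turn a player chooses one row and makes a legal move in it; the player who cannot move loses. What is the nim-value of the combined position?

11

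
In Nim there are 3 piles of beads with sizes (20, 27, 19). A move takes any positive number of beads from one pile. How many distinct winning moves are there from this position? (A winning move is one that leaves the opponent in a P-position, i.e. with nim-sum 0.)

Nim-sum: 20 ⊕ 27 ⊕ 19 = 28.
The overall nim-sum is X = 28. A pile of size p has a winning move iff p XOR X < p (reduce it to p XOR X).
  20: 20 XOR 28 = 8 < 20 — winning move (to 8).
  27: 27 XOR 28 = 7 < 27 — winning move (to 7).
  19: 19 XOR 28 = 15 < 19 — winning move (to 15).
That gives 3 winning moves.

3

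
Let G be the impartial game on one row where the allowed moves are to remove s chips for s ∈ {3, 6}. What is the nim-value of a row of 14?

1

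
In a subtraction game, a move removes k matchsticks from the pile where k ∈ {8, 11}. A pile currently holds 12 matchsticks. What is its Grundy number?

1

Compute g(0), g(1), … for moves {8, 11}:
k:     0  1  2  3  4  5  6  7  8  9 10 11 12
g(k):  0  0  0  0  0  0  0  0  1  1  1  1  1
So g(12) = 1.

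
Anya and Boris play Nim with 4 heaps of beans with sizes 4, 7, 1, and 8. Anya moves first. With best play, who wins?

Bitwise XOR of the heap sizes:
  0100  (4)
  0111  (7)
  0001  (1)
  1000  (8)
  ----
  1010  (10)
The nim-sum is 10 ≠ 0, so this is an N-position: the player to move can win; Anya has a winning move.

Anya wins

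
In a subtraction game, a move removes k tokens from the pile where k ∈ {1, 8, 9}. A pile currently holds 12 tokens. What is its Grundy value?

Compute g(0), g(1), … for moves {1, 8, 9}:
g(0) = mex{} = 0
g(1) = mex{0} = 1
g(2) = mex{1} = 0
g(3) = mex{0} = 1
g(4) = mex{1} = 0
g(5) = mex{0} = 1
g(6) = mex{1} = 0
g(7) = mex{0} = 1
g(8) = mex{0,1} = 2
g(9) = mex{0,1,2} = 3
g(10) = mex{0,1,3} = 2
g(11) = mex{0,1,2} = 3
g(12) = mex{0,1,3} = 2
So g(12) = 2.

2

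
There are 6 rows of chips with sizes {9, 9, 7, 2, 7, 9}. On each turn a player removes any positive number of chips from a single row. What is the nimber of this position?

11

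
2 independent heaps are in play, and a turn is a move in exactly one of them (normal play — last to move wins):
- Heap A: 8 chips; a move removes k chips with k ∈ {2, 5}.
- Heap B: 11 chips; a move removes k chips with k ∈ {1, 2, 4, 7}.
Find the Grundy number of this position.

2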